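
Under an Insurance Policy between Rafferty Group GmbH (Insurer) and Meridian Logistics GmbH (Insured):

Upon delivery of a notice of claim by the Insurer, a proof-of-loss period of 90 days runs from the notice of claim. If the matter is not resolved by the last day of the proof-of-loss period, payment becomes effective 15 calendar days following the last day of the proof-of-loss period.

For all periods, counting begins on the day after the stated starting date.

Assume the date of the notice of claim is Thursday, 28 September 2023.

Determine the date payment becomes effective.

11 January 2024

The last day of the proof-of-loss period: 90 calendar days after 28 September 2023 is 27 December 2023.
The date payment becomes effective: 15 calendar days after 27 December 2023 is 11 January 2024.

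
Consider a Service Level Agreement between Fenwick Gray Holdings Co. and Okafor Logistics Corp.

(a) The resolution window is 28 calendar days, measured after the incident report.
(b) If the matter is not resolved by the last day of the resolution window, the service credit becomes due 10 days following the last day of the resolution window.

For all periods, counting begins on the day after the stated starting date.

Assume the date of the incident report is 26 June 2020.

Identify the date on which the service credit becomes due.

3 August 2020

Adding 28 calendar days to 26 June 2020 gives 24 July 2020, which is the last day of the resolution window.
Adding 10 calendar days to 24 July 2020 gives 3 August 2020, which is the date on which the service credit becomes due.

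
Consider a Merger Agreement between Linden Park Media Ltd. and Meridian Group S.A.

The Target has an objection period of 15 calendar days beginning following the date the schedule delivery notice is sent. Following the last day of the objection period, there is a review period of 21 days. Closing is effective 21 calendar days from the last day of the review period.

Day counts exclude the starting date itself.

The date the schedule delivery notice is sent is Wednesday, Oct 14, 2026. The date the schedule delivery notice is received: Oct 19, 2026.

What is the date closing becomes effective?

Dec 10, 2026

Adding 15 calendar days to Oct 14, 2026 gives Oct 29, 2026, which is the last day of the objection period.
Adding 21 calendar days to Oct 29, 2026 gives Nov 19, 2026, which is the last day of the review period.
Adding 21 calendar days to Nov 19, 2026 gives Dec 10, 2026, which is the date closing becomes effective.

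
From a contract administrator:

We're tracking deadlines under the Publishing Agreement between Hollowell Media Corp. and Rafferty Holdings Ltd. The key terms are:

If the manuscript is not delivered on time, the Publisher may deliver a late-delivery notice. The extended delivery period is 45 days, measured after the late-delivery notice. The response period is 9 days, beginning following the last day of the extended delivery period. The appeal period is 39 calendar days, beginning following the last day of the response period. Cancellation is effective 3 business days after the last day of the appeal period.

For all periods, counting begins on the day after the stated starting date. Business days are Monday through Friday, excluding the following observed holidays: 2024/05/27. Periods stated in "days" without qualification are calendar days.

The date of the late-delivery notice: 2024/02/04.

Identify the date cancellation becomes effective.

2024/05/10

The last day of the extended delivery period: 45 calendar days after 2024/02/04 is 2024/03/20.
The last day of the response period: 9 calendar days after 2024/03/20 is 2024/03/29.
The last day of the appeal period: 2024/03/29 + 39 days = 2024/05/07.
From Tuesday, 2024/05/07, 3 business days (May 8, May 9, May 10, skipping weekends) brings us to Friday, 2024/05/10, which is the date cancellation becomes effective.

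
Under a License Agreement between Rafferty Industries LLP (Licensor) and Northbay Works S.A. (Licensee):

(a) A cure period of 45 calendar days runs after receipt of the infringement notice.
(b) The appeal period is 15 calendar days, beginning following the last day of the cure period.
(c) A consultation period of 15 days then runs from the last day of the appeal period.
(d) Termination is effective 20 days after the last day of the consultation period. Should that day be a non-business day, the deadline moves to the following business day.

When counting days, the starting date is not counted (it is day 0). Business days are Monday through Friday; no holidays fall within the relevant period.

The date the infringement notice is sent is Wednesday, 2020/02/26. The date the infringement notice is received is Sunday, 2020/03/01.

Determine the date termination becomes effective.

2020/06/04

Adding 45 calendar days to 2020/03/01 gives 2020/04/15, which is the last day of the cure period.
The last day of the appeal period: 15 calendar days after 2020/04/15 is 2020/04/30.
Adding 15 calendar days to 2020/04/30 gives 2020/05/15, which is the last day of the consultation period.
The date termination becomes effective: 20 calendar days after 2020/05/15 is 2020/06/04. 2020/06/04 is a Thursday, so no roll-forward applies.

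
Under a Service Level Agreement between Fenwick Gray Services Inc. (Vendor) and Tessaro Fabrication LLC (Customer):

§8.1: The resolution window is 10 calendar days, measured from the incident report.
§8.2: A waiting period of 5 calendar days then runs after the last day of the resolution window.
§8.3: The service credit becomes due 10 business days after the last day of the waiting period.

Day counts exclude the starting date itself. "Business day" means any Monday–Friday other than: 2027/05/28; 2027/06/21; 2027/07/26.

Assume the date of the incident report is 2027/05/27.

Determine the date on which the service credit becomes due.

2027/06/28

The last day of the resolution window: 2027/05/27 + 10 days = 2027/06/06.
The last day of the waiting period: 5 calendar days after 2027/06/06 is 2027/06/11.
From Friday, 2027/06/11, 10 business days (Jun 14, Jun 15, Jun 16, Jun 17, Jun 18, Jun 22, Jun 23, Jun 24, Jun 25, Jun 28, skipping weekends and the listed holiday on Jun 21) brings us to Monday, 2027/06/28, which is the date on which the service credit becomes due.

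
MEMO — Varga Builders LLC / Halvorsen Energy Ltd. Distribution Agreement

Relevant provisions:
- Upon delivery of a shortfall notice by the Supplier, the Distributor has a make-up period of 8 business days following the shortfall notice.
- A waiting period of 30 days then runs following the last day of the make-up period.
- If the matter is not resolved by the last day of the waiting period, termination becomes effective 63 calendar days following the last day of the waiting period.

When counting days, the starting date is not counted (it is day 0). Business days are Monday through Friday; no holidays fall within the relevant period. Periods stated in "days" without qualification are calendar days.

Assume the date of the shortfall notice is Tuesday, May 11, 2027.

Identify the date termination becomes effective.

The last day of the make-up period: 8 business days after Tuesday, May 11, 2027, skipping weekends — May 12, May 13, May 14, May 17, May 18, May 19, May 20, May 21 — lands on Friday, May 21, 2027.
Adding 30 calendar days to May 21, 2027 gives June 20, 2027, which is the last day of the waiting period.
Adding 63 calendar days to June 20, 2027 gives August 22, 2027, which is the date termination becomes effective.

August 22, 2027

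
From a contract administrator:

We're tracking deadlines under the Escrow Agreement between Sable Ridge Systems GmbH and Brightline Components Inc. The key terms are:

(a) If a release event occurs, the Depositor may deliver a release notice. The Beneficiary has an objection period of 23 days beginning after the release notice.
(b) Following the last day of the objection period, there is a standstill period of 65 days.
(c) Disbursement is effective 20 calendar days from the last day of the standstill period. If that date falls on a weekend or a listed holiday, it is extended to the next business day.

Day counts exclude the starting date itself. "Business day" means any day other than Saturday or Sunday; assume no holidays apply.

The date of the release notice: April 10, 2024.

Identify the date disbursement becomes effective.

July 29, 2024

Adding 23 calendar days to April 10, 2024 gives May 3, 2024, which is the last day of the objection period.
The last day of the standstill period: 65 calendar days after May 3, 2024 is July 7, 2024.
The date disbursement becomes effective: 20 calendar days after July 7, 2024 is July 27, 2024. That falls on a Saturday, so it rolls to the next business day, Monday, July 29, 2024.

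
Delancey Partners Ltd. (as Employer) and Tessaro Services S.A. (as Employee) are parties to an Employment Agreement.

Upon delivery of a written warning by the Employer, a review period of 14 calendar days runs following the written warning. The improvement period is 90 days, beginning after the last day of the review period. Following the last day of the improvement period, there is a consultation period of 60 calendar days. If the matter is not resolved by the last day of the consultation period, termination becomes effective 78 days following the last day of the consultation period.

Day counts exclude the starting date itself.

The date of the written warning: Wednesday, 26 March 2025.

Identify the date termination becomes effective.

Adding 14 calendar days to 26 March 2025 gives 9 April 2025, which is the last day of the review period.
The last day of the improvement period: 9 April 2025 + 90 days = 8 July 2025.
The last day of the consultation period: 60 calendar days after 8 July 2025 is 6 September 2025.
The date termination becomes effective: 78 calendar days after 6 September 2025 is 23 November 2025.

23 November 2025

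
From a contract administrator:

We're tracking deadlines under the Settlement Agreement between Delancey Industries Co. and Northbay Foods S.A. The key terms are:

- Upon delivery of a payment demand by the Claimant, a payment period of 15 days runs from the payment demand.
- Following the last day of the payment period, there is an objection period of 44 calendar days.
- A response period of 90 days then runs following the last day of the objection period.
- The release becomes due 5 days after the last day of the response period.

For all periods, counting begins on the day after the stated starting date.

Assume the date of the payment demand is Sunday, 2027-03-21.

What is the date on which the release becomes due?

Adding 15 calendar days to 2027-03-21 gives 2027-04-05, which is the last day of the payment period.
The last day of the objection period: 44 calendar days after 2027-04-05 is 2027-05-19.
The last day of the response period: 2027-05-19 + 90 days = 2027-08-17.
Adding 5 calendar days to 2027-08-17 gives 2027-08-22, which is the date on which the release becomes due.

2027-08-22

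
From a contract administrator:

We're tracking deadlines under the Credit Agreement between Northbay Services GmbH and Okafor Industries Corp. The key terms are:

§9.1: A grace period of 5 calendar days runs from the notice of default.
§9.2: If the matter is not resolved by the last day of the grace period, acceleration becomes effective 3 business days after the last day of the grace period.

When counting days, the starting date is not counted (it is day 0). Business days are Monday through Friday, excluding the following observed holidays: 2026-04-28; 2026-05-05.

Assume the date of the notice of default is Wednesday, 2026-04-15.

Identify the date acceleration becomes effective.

2026-04-23

The last day of the grace period: 2026-04-15 + 5 days = 2026-04-20.
The date acceleration becomes effective: 3 business days after Monday, 2026-04-20, skipping weekends — Apr 21, Apr 22, Apr 23 — lands on Thursday, 2026-04-23.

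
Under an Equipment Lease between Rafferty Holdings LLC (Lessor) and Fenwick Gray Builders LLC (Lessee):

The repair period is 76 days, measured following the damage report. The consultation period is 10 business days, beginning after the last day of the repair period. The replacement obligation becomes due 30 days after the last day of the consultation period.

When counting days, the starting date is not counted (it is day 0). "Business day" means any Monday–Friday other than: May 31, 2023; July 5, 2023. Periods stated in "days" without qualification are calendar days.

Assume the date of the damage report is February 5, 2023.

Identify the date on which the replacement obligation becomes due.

Adding 76 calendar days to February 5, 2023 gives April 22, 2023, which is the last day of the repair period.
From Saturday, April 22, 2023, 10 business days (Apr 24, Apr 25, Apr 26, Apr 27, Apr 28, May 1, May 2, May 3, May 4, May 5, skipping weekends) brings us to Friday, May 5, 2023, which is the last day of the consultation period.
The date on which the replacement obligation becomes due: 30 calendar days after May 5, 2023 is June 4, 2023.

June 4, 2023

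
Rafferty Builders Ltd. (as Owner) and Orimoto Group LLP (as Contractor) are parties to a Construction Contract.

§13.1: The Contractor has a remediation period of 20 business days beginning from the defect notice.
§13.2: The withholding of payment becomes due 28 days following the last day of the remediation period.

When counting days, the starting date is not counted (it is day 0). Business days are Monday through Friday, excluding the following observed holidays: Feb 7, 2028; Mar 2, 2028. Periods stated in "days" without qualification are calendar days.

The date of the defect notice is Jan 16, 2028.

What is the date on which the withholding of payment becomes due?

The last day of the remediation period: 20 business days after Sunday, Jan 16, 2028, skipping weekends and the listed holiday on Feb 7 — Jan 17, Jan 18, Jan 19, Jan 20, …, Feb 10, Feb 11, Feb 14 — lands on Monday, Feb 14, 2028.
The date on which the withholding of payment becomes due: Feb 14, 2028 + 28 days = Mar 13, 2028.

Mar 13, 2028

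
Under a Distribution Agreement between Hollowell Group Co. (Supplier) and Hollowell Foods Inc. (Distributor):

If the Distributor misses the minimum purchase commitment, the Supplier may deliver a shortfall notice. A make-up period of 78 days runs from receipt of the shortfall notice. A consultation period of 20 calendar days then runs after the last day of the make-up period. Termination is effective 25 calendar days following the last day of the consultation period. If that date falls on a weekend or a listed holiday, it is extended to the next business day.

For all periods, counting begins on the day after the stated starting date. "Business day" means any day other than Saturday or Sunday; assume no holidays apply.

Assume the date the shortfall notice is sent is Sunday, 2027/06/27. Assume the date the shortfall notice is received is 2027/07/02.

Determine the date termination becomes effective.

The last day of the make-up period: 2027/07/02 + 78 days = 2027/09/18.
The last day of the consultation period: 2027/09/18 + 20 days = 2027/10/08.
The date termination becomes effective: 25 calendar days after 2027/10/08 is 2027/11/02. 2027/11/02 is a Tuesday, so no roll-forward applies.

2027/11/02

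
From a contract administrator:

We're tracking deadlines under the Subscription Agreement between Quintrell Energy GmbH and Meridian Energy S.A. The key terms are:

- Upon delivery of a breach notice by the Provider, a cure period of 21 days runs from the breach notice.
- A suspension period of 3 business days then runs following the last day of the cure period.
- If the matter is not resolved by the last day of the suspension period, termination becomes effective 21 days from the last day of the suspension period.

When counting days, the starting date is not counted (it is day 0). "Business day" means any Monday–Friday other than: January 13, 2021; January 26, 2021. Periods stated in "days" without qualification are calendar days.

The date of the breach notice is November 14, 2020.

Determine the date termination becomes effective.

December 30, 2020

The last day of the cure period: 21 calendar days after November 14, 2020 is December 5, 2020.
The last day of the suspension period: counting 3 business days from Saturday, December 5, 2020 (Dec 7, Dec 8, Dec 9, skipping weekends) reaches Wednesday, December 9, 2020.
Adding 21 calendar days to December 9, 2020 gives December 30, 2020, which is the date termination becomes effective.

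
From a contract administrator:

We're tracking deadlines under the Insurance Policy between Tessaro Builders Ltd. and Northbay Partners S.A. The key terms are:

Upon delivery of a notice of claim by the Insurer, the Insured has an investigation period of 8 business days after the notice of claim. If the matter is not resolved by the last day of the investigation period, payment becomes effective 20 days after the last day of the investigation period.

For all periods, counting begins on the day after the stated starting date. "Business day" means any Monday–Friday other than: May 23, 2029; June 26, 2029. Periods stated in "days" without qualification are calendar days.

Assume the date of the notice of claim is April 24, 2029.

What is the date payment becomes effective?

The last day of the investigation period: counting 8 business days from Tuesday, April 24, 2029 (Apr 25, Apr 26, Apr 27, Apr 30, May 1, May 2, May 3, May 4, skipping weekends) reaches Friday, May 4, 2029.
The date payment becomes effective: 20 calendar days after May 4, 2029 is May 24, 2029.

May 24, 2029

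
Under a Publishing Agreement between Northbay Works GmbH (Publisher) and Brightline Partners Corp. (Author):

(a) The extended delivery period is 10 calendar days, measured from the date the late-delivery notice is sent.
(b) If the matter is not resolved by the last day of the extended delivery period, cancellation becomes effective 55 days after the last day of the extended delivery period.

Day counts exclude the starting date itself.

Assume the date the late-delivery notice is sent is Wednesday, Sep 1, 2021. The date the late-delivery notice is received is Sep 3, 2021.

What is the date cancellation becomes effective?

Nov 5, 2021

The last day of the extended delivery period: 10 calendar days after Sep 1, 2021 is Sep 11, 2021.
The date cancellation becomes effective: 55 calendar days after Sep 11, 2021 is Nov 5, 2021.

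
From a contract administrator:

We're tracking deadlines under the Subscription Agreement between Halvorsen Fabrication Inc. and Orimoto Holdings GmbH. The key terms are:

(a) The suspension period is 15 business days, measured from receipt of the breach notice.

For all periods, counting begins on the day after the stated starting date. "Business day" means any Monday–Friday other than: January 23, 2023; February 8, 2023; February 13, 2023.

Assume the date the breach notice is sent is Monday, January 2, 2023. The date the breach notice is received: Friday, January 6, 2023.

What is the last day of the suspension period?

The last day of the suspension period: counting 15 business days from Friday, January 6, 2023 (Jan 9, Jan 10, Jan 11, Jan 12, …, Jan 26, Jan 27, Jan 30, skipping weekends and the listed holiday on Jan 23) reaches Monday, January 30, 2023.

January 30, 2023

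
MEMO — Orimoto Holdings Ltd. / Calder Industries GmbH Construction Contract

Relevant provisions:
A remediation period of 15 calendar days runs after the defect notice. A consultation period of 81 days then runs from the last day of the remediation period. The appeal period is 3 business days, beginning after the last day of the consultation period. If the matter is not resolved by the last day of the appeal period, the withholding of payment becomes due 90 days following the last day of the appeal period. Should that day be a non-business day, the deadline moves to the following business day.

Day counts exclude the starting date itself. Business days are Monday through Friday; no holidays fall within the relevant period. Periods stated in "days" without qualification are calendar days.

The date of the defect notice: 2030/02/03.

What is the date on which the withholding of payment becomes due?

Adding 15 calendar days to 2030/02/03 gives 2030/02/18, which is the last day of the remediation period.
The last day of the consultation period: 81 calendar days after 2030/02/18 is 2030/05/10.
The last day of the appeal period: 3 business days after Friday, 2030/05/10, skipping weekends — May 13, May 14, May 15 — lands on Wednesday, 2030/05/15.
The date on which the withholding of payment becomes due: 90 calendar days after 2030/05/15 is 2030/08/13. 2030/08/13 is a Tuesday, so no roll-forward applies.

2030/08/13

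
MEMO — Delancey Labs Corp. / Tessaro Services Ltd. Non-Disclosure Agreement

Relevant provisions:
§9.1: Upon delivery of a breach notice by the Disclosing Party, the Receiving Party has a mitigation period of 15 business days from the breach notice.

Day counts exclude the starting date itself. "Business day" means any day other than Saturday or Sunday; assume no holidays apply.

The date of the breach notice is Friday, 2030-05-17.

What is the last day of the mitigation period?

From Friday, 2030-05-17, 15 business days (May 20, May 21, May 22, May 23, …, Jun 5, Jun 6, Jun 7, skipping weekends) brings us to Friday, 2030-06-07, which is the last day of the mitigation period.

2030-06-07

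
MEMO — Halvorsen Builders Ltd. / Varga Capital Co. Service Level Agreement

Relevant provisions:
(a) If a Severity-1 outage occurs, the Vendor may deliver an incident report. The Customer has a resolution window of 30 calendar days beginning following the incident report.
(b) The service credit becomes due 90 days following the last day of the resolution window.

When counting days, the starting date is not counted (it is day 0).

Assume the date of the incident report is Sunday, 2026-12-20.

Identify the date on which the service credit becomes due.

The last day of the resolution window: 30 calendar days after 2026-12-20 is 2027-01-19.
Adding 90 calendar days to 2027-01-19 gives 2027-04-19, which is the date on which the service credit becomes due.

2027-04-19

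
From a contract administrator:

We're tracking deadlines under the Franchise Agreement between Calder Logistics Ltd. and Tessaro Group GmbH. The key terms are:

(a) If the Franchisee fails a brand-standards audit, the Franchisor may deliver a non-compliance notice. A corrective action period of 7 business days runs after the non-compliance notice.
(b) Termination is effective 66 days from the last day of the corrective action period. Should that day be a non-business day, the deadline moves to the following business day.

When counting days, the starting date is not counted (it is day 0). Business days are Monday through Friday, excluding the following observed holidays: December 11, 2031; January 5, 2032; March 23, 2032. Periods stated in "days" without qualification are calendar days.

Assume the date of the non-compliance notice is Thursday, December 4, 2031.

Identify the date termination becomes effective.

The last day of the corrective action period: 7 business days after Thursday, December 4, 2031, skipping weekends and the listed holiday on Dec 11 — Dec 5, Dec 8, Dec 9, Dec 10, Dec 12, Dec 15, Dec 16 — lands on Tuesday, December 16, 2031.
Adding 66 calendar days to December 16, 2031 gives February 20, 2032, which is the date termination becomes effective. February 20, 2032 is a Friday and is not a listed holiday, so no roll-forward applies.

February 20, 2032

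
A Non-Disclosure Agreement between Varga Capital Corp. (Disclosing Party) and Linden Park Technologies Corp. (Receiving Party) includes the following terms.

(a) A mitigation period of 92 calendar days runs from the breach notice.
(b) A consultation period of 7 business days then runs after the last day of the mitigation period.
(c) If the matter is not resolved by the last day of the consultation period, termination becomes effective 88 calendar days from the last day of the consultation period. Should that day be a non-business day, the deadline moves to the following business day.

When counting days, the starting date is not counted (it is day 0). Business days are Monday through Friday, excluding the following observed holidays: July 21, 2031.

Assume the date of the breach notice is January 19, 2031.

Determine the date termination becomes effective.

The last day of the mitigation period: 92 calendar days after January 19, 2031 is April 21, 2031.
The last day of the consultation period: counting 7 business days from Monday, April 21, 2031 (Apr 22, Apr 23, Apr 24, Apr 25, Apr 28, Apr 29, Apr 30, skipping weekends) reaches Wednesday, April 30, 2031.
The date termination becomes effective: April 30, 2031 + 88 days = July 27, 2031. That falls on a Sunday, so it rolls to the next business day, Monday, July 28, 2031.

July 28, 2031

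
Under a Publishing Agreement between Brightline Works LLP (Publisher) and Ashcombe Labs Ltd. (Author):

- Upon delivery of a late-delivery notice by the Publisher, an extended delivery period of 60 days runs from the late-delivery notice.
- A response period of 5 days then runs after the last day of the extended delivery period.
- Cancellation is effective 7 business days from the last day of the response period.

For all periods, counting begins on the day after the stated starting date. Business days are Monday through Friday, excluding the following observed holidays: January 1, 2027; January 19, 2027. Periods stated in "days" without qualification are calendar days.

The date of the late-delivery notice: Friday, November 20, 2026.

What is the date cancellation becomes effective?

Adding 60 calendar days to November 20, 2026 gives January 19, 2027, which is the last day of the extended delivery period.
The last day of the response period: 5 calendar days after January 19, 2027 is January 24, 2027.
From Sunday, January 24, 2027, 7 business days (Jan 25, Jan 26, Jan 27, Jan 28, Jan 29, Feb 1, Feb 2, skipping weekends) brings us to Tuesday, February 2, 2027, which is the date cancellation becomes effective.

February 2, 2027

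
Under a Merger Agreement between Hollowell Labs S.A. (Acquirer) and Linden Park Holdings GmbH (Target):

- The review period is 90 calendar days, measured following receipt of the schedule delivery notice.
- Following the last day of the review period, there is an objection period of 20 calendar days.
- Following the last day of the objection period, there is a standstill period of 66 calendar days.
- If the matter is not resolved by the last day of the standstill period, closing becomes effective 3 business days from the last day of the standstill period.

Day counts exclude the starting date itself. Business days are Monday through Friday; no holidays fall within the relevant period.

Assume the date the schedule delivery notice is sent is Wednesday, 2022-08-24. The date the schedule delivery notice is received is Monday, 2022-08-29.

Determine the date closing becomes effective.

2023-02-24

The last day of the review period: 2022-08-29 + 90 days = 2022-11-27.
The last day of the objection period: 2022-11-27 + 20 days = 2022-12-17.
Adding 66 calendar days to 2022-12-17 gives 2023-02-21, which is the last day of the standstill period.
The date closing becomes effective: 3 business days after Tuesday, 2023-02-21, skipping weekends — Feb 22, Feb 23, Feb 24 — lands on Friday, 2023-02-24.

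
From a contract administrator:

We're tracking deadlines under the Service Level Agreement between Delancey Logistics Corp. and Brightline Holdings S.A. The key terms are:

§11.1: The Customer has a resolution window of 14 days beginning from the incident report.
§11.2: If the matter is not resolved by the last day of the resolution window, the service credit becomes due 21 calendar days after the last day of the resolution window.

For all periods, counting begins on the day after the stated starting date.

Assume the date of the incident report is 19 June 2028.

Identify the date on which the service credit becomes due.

24 July 2028

Adding 14 calendar days to 19 June 2028 gives 3 July 2028, which is the last day of the resolution window.
The date on which the service credit becomes due: 3 July 2028 + 21 days = 24 July 2028.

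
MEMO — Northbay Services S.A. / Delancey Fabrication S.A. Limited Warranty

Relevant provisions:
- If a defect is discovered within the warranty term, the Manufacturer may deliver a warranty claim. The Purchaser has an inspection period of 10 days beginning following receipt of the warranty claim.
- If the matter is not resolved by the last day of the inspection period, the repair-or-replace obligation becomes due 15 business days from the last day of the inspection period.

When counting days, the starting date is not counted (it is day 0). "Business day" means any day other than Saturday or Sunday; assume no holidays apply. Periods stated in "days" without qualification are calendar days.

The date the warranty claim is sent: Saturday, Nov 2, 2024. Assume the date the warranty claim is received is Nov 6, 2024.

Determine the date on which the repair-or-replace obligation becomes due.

Dec 6, 2024

Adding 10 calendar days to Nov 6, 2024 gives Nov 16, 2024, which is the last day of the inspection period.
The date on which the repair-or-replace obligation becomes due: counting 15 business days from Saturday, Nov 16, 2024 (Nov 18, Nov 19, Nov 20, Nov 21, …, Dec 4, Dec 5, Dec 6, skipping weekends) reaches Friday, Dec 6, 2024.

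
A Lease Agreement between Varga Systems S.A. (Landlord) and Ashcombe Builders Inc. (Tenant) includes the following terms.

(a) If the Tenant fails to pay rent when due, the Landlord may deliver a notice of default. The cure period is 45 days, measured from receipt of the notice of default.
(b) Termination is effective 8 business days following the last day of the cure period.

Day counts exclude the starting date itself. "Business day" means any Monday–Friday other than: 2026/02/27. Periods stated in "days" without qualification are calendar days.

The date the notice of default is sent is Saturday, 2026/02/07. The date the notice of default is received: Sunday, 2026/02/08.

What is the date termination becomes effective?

2026/04/06

Adding 45 calendar days to 2026/02/08 gives 2026/03/25, which is the last day of the cure period.
The date termination becomes effective: counting 8 business days from Wednesday, 2026/03/25 (Mar 26, Mar 27, Mar 30, Mar 31, Apr 1, Apr 2, Apr 3, Apr 6, skipping weekends) reaches Monday, 2026/04/06.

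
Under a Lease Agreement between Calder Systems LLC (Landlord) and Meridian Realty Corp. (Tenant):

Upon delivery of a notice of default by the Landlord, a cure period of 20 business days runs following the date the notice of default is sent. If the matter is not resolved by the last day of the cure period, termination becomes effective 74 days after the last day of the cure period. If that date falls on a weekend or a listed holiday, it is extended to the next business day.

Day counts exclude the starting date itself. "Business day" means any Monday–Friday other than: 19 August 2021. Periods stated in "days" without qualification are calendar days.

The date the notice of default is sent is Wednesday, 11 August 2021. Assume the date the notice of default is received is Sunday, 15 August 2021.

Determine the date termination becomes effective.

The last day of the cure period: counting 20 business days from Wednesday, 11 August 2021 (Aug 12, Aug 13, Aug 16, Aug 17, …, Sep 7, Sep 8, Sep 9, skipping weekends and the listed holiday on Aug 19) reaches Thursday, 9 September 2021.
Adding 74 calendar days to 9 September 2021 gives 22 November 2021, which is the date termination becomes effective. 22 November 2021 is a Monday and is not a listed holiday, so no roll-forward applies.

22 November 2021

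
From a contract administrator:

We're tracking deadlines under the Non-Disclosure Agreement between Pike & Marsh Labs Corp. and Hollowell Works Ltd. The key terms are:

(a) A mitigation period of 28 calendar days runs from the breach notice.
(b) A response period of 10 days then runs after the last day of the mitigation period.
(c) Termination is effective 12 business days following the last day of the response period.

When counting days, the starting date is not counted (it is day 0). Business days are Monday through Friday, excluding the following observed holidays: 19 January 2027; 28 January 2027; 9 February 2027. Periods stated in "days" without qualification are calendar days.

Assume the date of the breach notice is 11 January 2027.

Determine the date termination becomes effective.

The last day of the mitigation period: 11 January 2027 + 28 days = 8 February 2027.
Adding 10 calendar days to 8 February 2027 gives 18 February 2027, which is the last day of the response period.
The date termination becomes effective: 12 business days after Thursday, 18 February 2027, skipping weekends — Feb 19, Feb 22, Feb 23, Feb 24, …, Mar 4, Mar 5, Mar 8 — lands on Monday, 8 March 2027.

8 March 2027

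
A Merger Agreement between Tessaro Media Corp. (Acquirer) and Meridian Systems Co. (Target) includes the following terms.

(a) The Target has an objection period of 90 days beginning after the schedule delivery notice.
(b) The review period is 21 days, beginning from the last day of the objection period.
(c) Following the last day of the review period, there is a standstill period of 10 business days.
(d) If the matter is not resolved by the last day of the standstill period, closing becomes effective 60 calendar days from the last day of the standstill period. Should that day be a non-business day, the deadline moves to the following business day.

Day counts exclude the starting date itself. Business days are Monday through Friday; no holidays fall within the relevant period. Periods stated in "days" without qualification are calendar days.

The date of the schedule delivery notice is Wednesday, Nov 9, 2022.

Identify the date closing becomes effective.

May 15, 2023

The last day of the objection period: Nov 9, 2022 + 90 days = Feb 7, 2023.
The last day of the review period: Feb 7, 2023 + 21 days = Feb 28, 2023.
From Tuesday, Feb 28, 2023, 10 business days (Mar 1, Mar 2, Mar 3, Mar 6, Mar 7, Mar 8, Mar 9, Mar 10, Mar 13, Mar 14, skipping weekends) brings us to Tuesday, Mar 14, 2023, which is the last day of the standstill period.
The date closing becomes effective: Mar 14, 2023 + 60 days = May 13, 2023. That falls on a Saturday, so it rolls to the next business day, Monday, May 15, 2023.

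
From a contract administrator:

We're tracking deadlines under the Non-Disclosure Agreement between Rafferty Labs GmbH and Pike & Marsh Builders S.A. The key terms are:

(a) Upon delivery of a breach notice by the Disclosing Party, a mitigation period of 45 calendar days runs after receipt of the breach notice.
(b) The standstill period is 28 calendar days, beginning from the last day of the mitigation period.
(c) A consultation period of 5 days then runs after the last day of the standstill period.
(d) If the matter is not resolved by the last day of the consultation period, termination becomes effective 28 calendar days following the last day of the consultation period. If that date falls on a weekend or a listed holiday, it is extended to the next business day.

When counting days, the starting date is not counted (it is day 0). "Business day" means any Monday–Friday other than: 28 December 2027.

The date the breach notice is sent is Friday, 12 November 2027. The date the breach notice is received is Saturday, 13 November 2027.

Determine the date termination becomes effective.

28 February 2028

The last day of the mitigation period: 13 November 2027 + 45 days = 28 December 2027.
Adding 28 calendar days to 28 December 2027 gives 25 January 2028, which is the last day of the standstill period.
The last day of the consultation period: 25 January 2028 + 5 days = 30 January 2028.
Adding 28 calendar days to 30 January 2028 gives 27 February 2028, which is the date termination becomes effective. That falls on a Sunday, so it rolls to the next business day, Monday, 28 February 2028.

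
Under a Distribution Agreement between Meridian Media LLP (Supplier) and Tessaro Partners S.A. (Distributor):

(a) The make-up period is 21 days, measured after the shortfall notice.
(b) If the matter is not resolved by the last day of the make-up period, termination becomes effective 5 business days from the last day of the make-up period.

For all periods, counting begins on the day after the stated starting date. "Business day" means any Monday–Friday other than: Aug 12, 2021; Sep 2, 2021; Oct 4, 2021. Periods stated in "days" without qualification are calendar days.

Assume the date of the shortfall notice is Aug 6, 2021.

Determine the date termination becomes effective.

Adding 21 calendar days to Aug 6, 2021 gives Aug 27, 2021, which is the last day of the make-up period.
The date termination becomes effective: counting 5 business days from Friday, Aug 27, 2021 (Aug 30, Aug 31, Sep 1, Sep 3, Sep 6, skipping weekends and the listed holiday on Sep 2) reaches Monday, Sep 6, 2021.

Sep 6, 2021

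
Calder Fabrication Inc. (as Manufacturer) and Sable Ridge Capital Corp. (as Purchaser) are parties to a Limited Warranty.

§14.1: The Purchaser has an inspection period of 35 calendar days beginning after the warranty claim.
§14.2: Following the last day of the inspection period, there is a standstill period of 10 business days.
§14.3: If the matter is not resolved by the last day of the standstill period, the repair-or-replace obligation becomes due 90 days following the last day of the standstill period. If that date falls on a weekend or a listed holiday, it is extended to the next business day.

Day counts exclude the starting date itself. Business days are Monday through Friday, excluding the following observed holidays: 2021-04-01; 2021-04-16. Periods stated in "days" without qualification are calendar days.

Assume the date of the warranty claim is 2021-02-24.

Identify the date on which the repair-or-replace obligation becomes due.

The last day of the inspection period: 2021-02-24 + 35 days = 2021-03-31.
The last day of the standstill period: 10 business days after Wednesday, 2021-03-31, skipping weekends and the listed holiday on Apr 1 — Apr 2, Apr 5, Apr 6, Apr 7, Apr 8, Apr 9, Apr 12, Apr 13, Apr 14, Apr 15 — lands on Thursday, 2021-04-15.
The date on which the repair-or-replace obligation becomes due: 90 calendar days after 2021-04-15 is 2021-07-14. 2021-07-14 is a Wednesday and is not a listed holiday, so no roll-forward applies.

2021-07-14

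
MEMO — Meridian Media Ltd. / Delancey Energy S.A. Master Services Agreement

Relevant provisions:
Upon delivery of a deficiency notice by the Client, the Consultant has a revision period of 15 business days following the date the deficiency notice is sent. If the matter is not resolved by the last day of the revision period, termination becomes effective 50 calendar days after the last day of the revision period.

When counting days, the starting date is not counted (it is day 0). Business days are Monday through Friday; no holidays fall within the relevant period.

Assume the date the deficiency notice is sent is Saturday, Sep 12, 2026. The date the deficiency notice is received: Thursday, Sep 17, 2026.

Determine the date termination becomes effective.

Nov 21, 2026

The last day of the revision period: counting 15 business days from Saturday, Sep 12, 2026 (Sep 14, Sep 15, Sep 16, Sep 17, …, Sep 30, Oct 1, Oct 2, skipping weekends) reaches Friday, Oct 2, 2026.
The date termination becomes effective: Oct 2, 2026 + 50 days = Nov 21, 2026.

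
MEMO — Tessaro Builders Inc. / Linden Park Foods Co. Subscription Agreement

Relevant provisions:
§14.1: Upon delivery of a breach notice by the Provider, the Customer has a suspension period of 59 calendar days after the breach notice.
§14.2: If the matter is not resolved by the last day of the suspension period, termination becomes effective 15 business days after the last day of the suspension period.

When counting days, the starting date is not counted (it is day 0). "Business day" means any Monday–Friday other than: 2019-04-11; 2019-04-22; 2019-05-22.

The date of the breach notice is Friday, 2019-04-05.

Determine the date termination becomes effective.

2019-06-24

The last day of the suspension period: 2019-04-05 + 59 days = 2019-06-03.
From Monday, 2019-06-03, 15 business days (Jun 4, Jun 5, Jun 6, Jun 7, …, Jun 20, Jun 21, Jun 24, skipping weekends) brings us to Monday, 2019-06-24, which is the date termination becomes effective.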